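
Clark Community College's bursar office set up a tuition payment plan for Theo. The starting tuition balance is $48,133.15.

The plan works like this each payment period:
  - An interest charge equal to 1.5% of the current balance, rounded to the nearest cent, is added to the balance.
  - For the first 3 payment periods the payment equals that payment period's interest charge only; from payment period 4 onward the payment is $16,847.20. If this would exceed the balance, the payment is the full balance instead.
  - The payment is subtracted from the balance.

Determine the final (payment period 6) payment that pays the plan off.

Payment period 1: opening $48,133.15; interest $722.00 → $48,855.15; payment $722.00; balance $48,133.15
Payment period 2: opening $48,133.15; interest $722.00 → $48,855.15; payment $722.00; balance $48,133.15
Payment period 3: opening $48,133.15; interest $722.00 → $48,855.15; payment $722.00; balance $48,133.15
Payment period 4: opening $48,133.15; interest $722.00 → $48,855.15; payment $16,847.20; balance $32,007.95
Payment period 5: opening $32,007.95; interest $480.12 → $32,488.07; payment $16,847.20; balance $15,640.87
Payment period 6: opening $15,640.87; interest $234.61 → $15,875.48; payment $15,875.48; balance $0.00

$15,875.48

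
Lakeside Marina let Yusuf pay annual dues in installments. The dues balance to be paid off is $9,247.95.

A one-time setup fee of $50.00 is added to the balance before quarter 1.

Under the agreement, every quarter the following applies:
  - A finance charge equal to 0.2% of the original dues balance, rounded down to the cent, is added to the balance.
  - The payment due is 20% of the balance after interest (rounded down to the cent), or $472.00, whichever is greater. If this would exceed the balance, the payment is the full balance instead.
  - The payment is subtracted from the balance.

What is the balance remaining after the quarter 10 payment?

Quarter 1: opening $9,297.95; interest $18.49 → $9,316.44; payment $1,863.28; balance $7,453.16
Quarter 2: opening $7,453.16; interest $18.49 → $7,471.65; payment $1,494.33; balance $5,977.32
Quarter 3: opening $5,977.32; interest $18.49 → $5,995.81; payment $1,199.16; balance $4,796.65
Quarter 4: opening $4,796.65; interest $18.49 → $4,815.14; payment $963.02; balance $3,852.12
Quarter 5: opening $3,852.12; interest $18.49 → $3,870.61; payment $774.12; balance $3,096.49
Quarter 6: opening $3,096.49; interest $18.49 → $3,114.98; payment $622.99; balance $2,491.99
Quarter 7: opening $2,491.99; interest $18.49 → $2,510.48; payment $502.09; balance $2,008.39
Quarter 8: opening $2,008.39; interest $18.49 → $2,026.88; payment $472.00; balance $1,554.88
Quarter 9: opening $1,554.88; interest $18.49 → $1,573.37; payment $472.00; balance $1,101.37
Quarter 10: opening $1,101.37; interest $18.49 → $1,119.86; payment $472.00; balance $647.86

$647.86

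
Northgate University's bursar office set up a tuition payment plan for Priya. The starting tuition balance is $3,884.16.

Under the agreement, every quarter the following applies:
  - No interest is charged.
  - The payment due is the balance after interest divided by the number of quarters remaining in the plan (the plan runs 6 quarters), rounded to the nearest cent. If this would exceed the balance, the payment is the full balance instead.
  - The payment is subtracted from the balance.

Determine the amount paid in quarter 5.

$647.36

Quarter 1: opening $3,884.16; payment $647.36; balance $3,236.80
Quarter 2: opening $3,236.80; payment $647.36; balance $2,589.44
Quarter 3: opening $2,589.44; payment $647.36; balance $1,942.08
Quarter 4: opening $1,942.08; payment $647.36; balance $1,294.72
Quarter 5: opening $1,294.72; payment $647.36; balance $647.36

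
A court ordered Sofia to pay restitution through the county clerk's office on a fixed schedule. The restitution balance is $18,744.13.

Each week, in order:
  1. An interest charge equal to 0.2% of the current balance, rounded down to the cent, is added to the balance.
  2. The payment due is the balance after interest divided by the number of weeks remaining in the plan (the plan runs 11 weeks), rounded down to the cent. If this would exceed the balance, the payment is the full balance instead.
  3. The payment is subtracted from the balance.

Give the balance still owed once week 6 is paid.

Week 1: opening $18,744.13; interest $37.48 → $18,781.61; payment $1,707.41; balance $17,074.20
Week 2: opening $17,074.20; interest $34.14 → $17,108.34; payment $1,710.83; balance $15,397.51
Week 3: opening $15,397.51; interest $30.79 → $15,428.30; payment $1,714.25; balance $13,714.05
Week 4: opening $13,714.05; interest $27.42 → $13,741.47; payment $1,717.68; balance $12,023.79
Week 5: opening $12,023.79; interest $24.04 → $12,047.83; payment $1,721.11; balance $10,326.72
Week 6: opening $10,326.72; interest $20.65 → $10,347.37; payment $1,724.56; balance $8,622.81

$8,622.81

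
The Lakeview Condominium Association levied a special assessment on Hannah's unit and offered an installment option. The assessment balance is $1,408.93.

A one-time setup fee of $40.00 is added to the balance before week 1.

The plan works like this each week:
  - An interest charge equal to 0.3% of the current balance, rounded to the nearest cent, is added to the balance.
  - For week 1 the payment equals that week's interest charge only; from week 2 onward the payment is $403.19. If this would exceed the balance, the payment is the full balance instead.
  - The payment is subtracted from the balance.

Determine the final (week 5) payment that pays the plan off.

$249.56

Week 1: opening $1,448.93; interest $4.35 → $1,453.28; payment $4.35; balance $1,448.93
Week 2: opening $1,448.93; interest $4.35 → $1,453.28; payment $403.19; balance $1,050.09
Week 3: opening $1,050.09; interest $3.15 → $1,053.24; payment $403.19; balance $650.05
Week 4: opening $650.05; interest $1.95 → $652.00; payment $403.19; balance $248.81
Week 5: opening $248.81; interest $0.75 → $249.56; payment $249.56; balance $0.00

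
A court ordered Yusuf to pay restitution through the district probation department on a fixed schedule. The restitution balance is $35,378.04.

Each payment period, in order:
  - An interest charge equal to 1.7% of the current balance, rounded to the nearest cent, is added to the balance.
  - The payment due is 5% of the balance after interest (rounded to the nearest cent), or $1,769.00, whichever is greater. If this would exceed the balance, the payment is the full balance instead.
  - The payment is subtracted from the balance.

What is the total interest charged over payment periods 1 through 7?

Payment period 1: $35,378.04 +$601.43 interest = $35,979.47; pay $1,798.97 → $34,180.50
Payment period 2: $34,180.50 +$581.07 interest = $34,761.57; pay $1,769.00 → $32,992.57
Payment period 3: $32,992.57 +$560.87 interest = $33,553.44; pay $1,769.00 → $31,784.44
Payment period 4: $31,784.44 +$540.34 interest = $32,324.78; pay $1,769.00 → $30,555.78
Payment period 5: $30,555.78 +$519.45 interest = $31,075.23; pay $1,769.00 → $29,306.23
Payment period 6: $29,306.23 +$498.21 interest = $29,804.44; pay $1,769.00 → $28,035.44
Payment period 7: $28,035.44 +$476.60 interest = $28,512.04; pay $1,769.00 → $26,743.04
Total interest: $601.43 + $581.07 + $560.87 + $540.34 + $519.45 + $498.21 + $476.60 = $3,777.97

$3,777.97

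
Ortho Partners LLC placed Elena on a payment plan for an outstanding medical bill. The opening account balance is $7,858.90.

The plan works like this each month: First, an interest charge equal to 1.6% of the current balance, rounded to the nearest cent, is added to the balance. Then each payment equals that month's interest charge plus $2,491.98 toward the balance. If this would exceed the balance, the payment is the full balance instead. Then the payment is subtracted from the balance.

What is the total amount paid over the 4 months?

Month 1: $7,858.90 +$125.74 interest = $7,984.64; pay $2,617.72 → $5,366.92
Month 2: $5,366.92 +$85.87 interest = $5,452.79; pay $2,577.85 → $2,874.94
Month 3: $2,874.94 +$46.00 interest = $2,920.94; pay $2,537.98 → $382.96
Month 4: $382.96 +$6.13 interest = $389.09; pay $389.09 → $0.00
Total paid: $8,122.64

$8,122.64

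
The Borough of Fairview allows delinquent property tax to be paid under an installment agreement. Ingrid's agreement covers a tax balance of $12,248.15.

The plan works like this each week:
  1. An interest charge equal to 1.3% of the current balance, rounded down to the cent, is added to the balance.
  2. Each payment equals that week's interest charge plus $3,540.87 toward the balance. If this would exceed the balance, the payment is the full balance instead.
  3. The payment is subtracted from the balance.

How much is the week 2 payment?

$3,654.06

# | Opening | Interest | Payment | End bal
1 | $12,248.15 | $159.22 | $3,700.09 | $8,707.28
2 | $8,707.28 | $113.19 | $3,654.06 | $5,166.41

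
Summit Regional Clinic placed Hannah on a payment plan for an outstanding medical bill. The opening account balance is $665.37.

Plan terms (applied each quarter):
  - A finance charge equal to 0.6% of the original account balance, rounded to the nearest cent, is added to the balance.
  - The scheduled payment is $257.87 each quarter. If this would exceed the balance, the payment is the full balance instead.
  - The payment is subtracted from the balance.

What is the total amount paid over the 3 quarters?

$677.34

Quarter 1: $665.37 +$3.99 interest = $669.36; pay $257.87 → $411.49
Quarter 2: $411.49 +$3.99 interest = $415.48; pay $257.87 → $157.61
Quarter 3: $157.61 +$3.99 interest = $161.60; pay $161.60 → $0.00
Total paid: $677.34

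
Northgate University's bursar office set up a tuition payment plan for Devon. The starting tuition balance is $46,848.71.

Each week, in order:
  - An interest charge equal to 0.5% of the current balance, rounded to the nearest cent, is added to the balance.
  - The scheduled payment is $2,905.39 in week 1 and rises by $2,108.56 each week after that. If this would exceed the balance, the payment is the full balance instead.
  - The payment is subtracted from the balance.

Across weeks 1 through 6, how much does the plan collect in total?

$47,840.84

Week 1: $46,848.71 +$234.24 interest = $47,082.95; pay $2,905.39 → $44,177.56
Week 2: $44,177.56 +$220.89 interest = $44,398.45; pay $5,013.95 → $39,384.50
Week 3: $39,384.50 +$196.92 interest = $39,581.42; pay $7,122.51 → $32,458.91
Week 4: $32,458.91 +$162.29 interest = $32,621.20; pay $9,231.07 → $23,390.13
Week 5: $23,390.13 +$116.95 interest = $23,507.08; pay $11,339.63 → $12,167.45
Week 6: $12,167.45 +$60.84 interest = $12,228.29; pay $12,228.29 → $0.00
Total paid: $47,840.84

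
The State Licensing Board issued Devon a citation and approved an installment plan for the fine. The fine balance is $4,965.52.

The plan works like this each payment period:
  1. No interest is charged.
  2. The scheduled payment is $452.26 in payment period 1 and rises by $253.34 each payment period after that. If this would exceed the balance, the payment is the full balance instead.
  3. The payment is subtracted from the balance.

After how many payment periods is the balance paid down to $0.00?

6

# | Opening | Payment | End bal
1 | $4,965.52 | $452.26 | $4,513.26
2 | $4,513.26 | $705.60 | $3,807.66
3 | $3,807.66 | $958.94 | $2,848.72
4 | $2,848.72 | $1,212.28 | $1,636.44
5 | $1,636.44 | $1,465.62 | $170.82
6 | $170.82 | $170.82 | $0.00
Balance reaches $0.00 in payment period 6.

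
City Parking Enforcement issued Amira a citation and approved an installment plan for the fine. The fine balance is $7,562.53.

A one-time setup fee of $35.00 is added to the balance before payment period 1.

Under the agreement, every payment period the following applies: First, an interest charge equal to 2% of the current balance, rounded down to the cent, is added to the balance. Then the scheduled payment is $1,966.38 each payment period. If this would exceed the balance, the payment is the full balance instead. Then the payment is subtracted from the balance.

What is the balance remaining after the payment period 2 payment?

Payment period 1: opening $7,597.53; interest $151.95 → $7,749.48; payment $1,966.38; balance $5,783.10
Payment period 2: opening $5,783.10; interest $115.66 → $5,898.76; payment $1,966.38; balance $3,932.38

$3,932.38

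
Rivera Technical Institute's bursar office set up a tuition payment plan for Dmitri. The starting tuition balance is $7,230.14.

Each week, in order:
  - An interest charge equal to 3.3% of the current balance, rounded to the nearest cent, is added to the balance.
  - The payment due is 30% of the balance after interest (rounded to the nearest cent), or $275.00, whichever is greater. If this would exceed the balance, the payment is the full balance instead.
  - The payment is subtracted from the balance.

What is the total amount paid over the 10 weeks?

$8,051.66

Week 1: opening $7,230.14; interest $238.59 → $7,468.73; payment $2,240.62; balance $5,228.11
Week 2: opening $5,228.11; interest $172.53 → $5,400.64; payment $1,620.19; balance $3,780.45
Week 3: opening $3,780.45; interest $124.75 → $3,905.20; payment $1,171.56; balance $2,733.64
Week 4: opening $2,733.64; interest $90.21 → $2,823.85; payment $847.16; balance $1,976.69
Week 5: opening $1,976.69; interest $65.23 → $2,041.92; payment $612.58; balance $1,429.34
Week 6: opening $1,429.34; interest $47.17 → $1,476.51; payment $442.95; balance $1,033.56
Week 7: opening $1,033.56; interest $34.11 → $1,067.67; payment $320.30; balance $747.37
Week 8: opening $747.37; interest $24.66 → $772.03; payment $275.00; balance $497.03
Week 9: opening $497.03; interest $16.40 → $513.43; payment $275.00; balance $238.43
Week 10: opening $238.43; interest $7.87 → $246.30; payment $246.30; balance $0.00
Total paid: $8,051.66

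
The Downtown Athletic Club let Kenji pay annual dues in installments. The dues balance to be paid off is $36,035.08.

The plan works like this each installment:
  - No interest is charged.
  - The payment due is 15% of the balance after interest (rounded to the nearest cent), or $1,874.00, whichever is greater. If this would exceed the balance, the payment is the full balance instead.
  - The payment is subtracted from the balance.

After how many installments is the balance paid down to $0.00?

14

# | Opening | Payment | End bal
1 | $36,035.08 | $5,405.26 | $30,629.82
2 | $30,629.82 | $4,594.47 | $26,035.35
3 | $26,035.35 | $3,905.30 | $22,130.05
4 | $22,130.05 | $3,319.51 | $18,810.54
5 | $18,810.54 | $2,821.58 | $15,988.96
6 | $15,988.96 | $2,398.34 | $13,590.62
7 | $13,590.62 | $2,038.59 | $11,552.03
8 | $11,552.03 | $1,874.00 | $9,678.03
9 | $9,678.03 | $1,874.00 | $7,804.03
10 | $7,804.03 | $1,874.00 | $5,930.03
11 | $5,930.03 | $1,874.00 | $4,056.03
12 | $4,056.03 | $1,874.00 | $2,182.03
13 | $2,182.03 | $1,874.00 | $308.03
14 | $308.03 | $308.03 | $0.00
Balance reaches $0.00 in installment 14.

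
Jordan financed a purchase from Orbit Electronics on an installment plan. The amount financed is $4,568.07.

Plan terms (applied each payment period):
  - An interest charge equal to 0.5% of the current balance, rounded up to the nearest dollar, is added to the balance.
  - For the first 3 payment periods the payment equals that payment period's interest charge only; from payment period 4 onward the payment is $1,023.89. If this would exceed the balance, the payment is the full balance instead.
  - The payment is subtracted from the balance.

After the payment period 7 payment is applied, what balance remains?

$534.51

Payment period 1: $4,568.07 +$23.00 interest = $4,591.07; pay $23.00 → $4,568.07
Payment period 2: $4,568.07 +$23.00 interest = $4,591.07; pay $23.00 → $4,568.07
Payment period 3: $4,568.07 +$23.00 interest = $4,591.07; pay $23.00 → $4,568.07
Payment period 4: $4,568.07 +$23.00 interest = $4,591.07; pay $1,023.89 → $3,567.18
Payment period 5: $3,567.18 +$18.00 interest = $3,585.18; pay $1,023.89 → $2,561.29
Payment period 6: $2,561.29 +$13.00 interest = $2,574.29; pay $1,023.89 → $1,550.40
Payment period 7: $1,550.40 +$8.00 interest = $1,558.40; pay $1,023.89 → $534.51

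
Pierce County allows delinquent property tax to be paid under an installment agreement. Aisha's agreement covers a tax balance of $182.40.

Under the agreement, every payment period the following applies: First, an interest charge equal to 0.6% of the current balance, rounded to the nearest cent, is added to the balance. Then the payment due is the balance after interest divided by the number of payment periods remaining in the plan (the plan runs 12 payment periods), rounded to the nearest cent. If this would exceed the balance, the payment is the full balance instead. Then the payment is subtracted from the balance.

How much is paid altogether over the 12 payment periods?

$189.68

# | Opening | Interest | Payment | End bal
1 | $182.40 | $1.09 | $15.29 | $168.20
2 | $168.20 | $1.01 | $15.38 | $153.83
3 | $153.83 | $0.92 | $15.48 | $139.27
4 | $139.27 | $0.84 | $15.57 | $124.54
5 | $124.54 | $0.75 | $15.66 | $109.63
6 | $109.63 | $0.66 | $15.76 | $94.53
7 | $94.53 | $0.57 | $15.85 | $79.25
8 | $79.25 | $0.48 | $15.95 | $63.78
9 | $63.78 | $0.38 | $16.04 | $48.12
10 | $48.12 | $0.29 | $16.14 | $32.27
11 | $32.27 | $0.19 | $16.23 | $16.23
12 | $16.23 | $0.10 | $16.33 | $0.00
Total paid: $189.68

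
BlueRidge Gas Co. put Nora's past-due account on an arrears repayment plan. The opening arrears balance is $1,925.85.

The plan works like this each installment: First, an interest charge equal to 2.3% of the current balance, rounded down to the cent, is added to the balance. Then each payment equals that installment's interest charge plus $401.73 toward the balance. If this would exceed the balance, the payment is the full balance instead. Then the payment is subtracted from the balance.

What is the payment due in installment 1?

Installment 1: opening $1,925.85; interest $44.29 → $1,970.14; payment $446.02; balance $1,524.12

$446.02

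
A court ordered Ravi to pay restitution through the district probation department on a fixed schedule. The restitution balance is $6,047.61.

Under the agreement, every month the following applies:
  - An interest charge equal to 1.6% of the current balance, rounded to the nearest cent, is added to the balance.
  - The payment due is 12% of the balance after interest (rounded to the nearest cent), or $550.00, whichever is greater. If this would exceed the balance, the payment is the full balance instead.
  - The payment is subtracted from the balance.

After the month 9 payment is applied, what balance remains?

Month 1: $6,047.61 +$96.76 interest = $6,144.37; pay $737.32 → $5,407.05
Month 2: $5,407.05 +$86.51 interest = $5,493.56; pay $659.23 → $4,834.33
Month 3: $4,834.33 +$77.35 interest = $4,911.68; pay $589.40 → $4,322.28
Month 4: $4,322.28 +$69.16 interest = $4,391.44; pay $550.00 → $3,841.44
Month 5: $3,841.44 +$61.46 interest = $3,902.90; pay $550.00 → $3,352.90
Month 6: $3,352.90 +$53.65 interest = $3,406.55; pay $550.00 → $2,856.55
Month 7: $2,856.55 +$45.70 interest = $2,902.25; pay $550.00 → $2,352.25
Month 8: $2,352.25 +$37.64 interest = $2,389.89; pay $550.00 → $1,839.89
Month 9: $1,839.89 +$29.44 interest = $1,869.33; pay $550.00 → $1,319.33

$1,319.33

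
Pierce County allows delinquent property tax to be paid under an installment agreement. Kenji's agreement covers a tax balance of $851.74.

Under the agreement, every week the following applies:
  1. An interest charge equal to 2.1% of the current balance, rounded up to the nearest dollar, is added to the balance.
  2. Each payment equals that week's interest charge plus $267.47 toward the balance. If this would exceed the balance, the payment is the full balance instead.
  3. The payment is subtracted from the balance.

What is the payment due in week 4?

# | Opening | Interest | Payment | End bal
1 | $851.74 | $18.00 | $285.47 | $584.27
2 | $584.27 | $13.00 | $280.47 | $316.80
3 | $316.80 | $7.00 | $274.47 | $49.33
4 | $49.33 | $2.00 | $51.33 | $0.00

$51.33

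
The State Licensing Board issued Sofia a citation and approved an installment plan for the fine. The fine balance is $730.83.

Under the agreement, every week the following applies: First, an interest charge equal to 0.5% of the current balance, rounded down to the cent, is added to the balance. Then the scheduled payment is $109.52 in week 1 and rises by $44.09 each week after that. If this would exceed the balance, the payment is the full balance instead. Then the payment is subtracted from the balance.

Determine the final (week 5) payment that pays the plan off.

$38.93

Week 1: $730.83 +$3.65 interest = $734.48; pay $109.52 → $624.96
Week 2: $624.96 +$3.12 interest = $628.08; pay $153.61 → $474.47
Week 3: $474.47 +$2.37 interest = $476.84; pay $197.70 → $279.14
Week 4: $279.14 +$1.39 interest = $280.53; pay $241.79 → $38.74
Week 5: $38.74 +$0.19 interest = $38.93; pay $38.93 → $0.00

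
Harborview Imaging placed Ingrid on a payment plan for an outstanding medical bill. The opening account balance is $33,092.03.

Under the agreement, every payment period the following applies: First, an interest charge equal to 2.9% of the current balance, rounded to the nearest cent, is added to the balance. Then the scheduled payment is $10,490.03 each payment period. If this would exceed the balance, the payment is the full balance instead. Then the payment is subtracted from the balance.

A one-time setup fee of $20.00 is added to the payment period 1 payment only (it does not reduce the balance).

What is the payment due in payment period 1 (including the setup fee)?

$10,510.03

Payment period 1: opening $33,092.03; interest $959.67 → $34,051.70; payment $10,490.03 (+ $20.00 fee); balance $23,561.67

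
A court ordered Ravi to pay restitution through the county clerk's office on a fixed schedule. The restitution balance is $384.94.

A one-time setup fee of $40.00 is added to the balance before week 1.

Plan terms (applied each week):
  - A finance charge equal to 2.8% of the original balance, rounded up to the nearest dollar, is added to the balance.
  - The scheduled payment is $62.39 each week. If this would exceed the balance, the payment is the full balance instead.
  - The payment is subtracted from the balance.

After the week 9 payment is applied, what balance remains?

# | Opening | Interest | Payment | End bal
1 | $424.94 | $11.00 | $62.39 | $373.55
2 | $373.55 | $11.00 | $62.39 | $322.16
3 | $322.16 | $11.00 | $62.39 | $270.77
4 | $270.77 | $11.00 | $62.39 | $219.38
5 | $219.38 | $11.00 | $62.39 | $167.99
6 | $167.99 | $11.00 | $62.39 | $116.60
7 | $116.60 | $11.00 | $62.39 | $65.21
8 | $65.21 | $11.00 | $62.39 | $13.82
9 | $13.82 | $11.00 | $24.82 | $0.00

$0.00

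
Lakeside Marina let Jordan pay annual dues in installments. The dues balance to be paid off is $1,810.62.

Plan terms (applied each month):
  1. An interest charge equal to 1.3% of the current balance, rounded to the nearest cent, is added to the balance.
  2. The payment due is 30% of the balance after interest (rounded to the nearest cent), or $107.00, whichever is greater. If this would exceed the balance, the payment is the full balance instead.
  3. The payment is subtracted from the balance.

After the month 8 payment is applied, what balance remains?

Month 1: opening $1,810.62; interest $23.54 → $1,834.16; payment $550.25; balance $1,283.91
Month 2: opening $1,283.91; interest $16.69 → $1,300.60; payment $390.18; balance $910.42
Month 3: opening $910.42; interest $11.84 → $922.26; payment $276.68; balance $645.58
Month 4: opening $645.58; interest $8.39 → $653.97; payment $196.19; balance $457.78
Month 5: opening $457.78; interest $5.95 → $463.73; payment $139.12; balance $324.61
Month 6: opening $324.61; interest $4.22 → $328.83; payment $107.00; balance $221.83
Month 7: opening $221.83; interest $2.88 → $224.71; payment $107.00; balance $117.71
Month 8: opening $117.71; interest $1.53 → $119.24; payment $107.00; balance $12.24

$12.24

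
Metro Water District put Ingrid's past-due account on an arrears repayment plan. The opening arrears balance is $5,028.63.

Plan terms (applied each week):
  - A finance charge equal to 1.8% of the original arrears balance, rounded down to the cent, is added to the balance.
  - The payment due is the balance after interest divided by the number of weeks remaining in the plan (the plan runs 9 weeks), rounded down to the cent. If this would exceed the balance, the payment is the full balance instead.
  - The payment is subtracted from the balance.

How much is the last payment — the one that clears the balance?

$814.80

Week 1: $5,028.63 +$90.51 interest = $5,119.14; pay $568.79 → $4,550.35
Week 2: $4,550.35 +$90.51 interest = $4,640.86; pay $580.10 → $4,060.76
Week 3: $4,060.76 +$90.51 interest = $4,151.27; pay $593.03 → $3,558.24
Week 4: $3,558.24 +$90.51 interest = $3,648.75; pay $608.12 → $3,040.63
Week 5: $3,040.63 +$90.51 interest = $3,131.14; pay $626.22 → $2,504.92
Week 6: $2,504.92 +$90.51 interest = $2,595.43; pay $648.85 → $1,946.58
Week 7: $1,946.58 +$90.51 interest = $2,037.09; pay $679.03 → $1,358.06
Week 8: $1,358.06 +$90.51 interest = $1,448.57; pay $724.28 → $724.29
Week 9: $724.29 +$90.51 interest = $814.80; pay $814.80 → $0.00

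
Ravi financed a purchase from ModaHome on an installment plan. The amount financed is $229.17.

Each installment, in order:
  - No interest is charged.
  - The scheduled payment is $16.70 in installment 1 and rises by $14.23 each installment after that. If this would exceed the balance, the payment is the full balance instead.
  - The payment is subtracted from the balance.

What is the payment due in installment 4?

$59.39

# | Opening | Payment | End bal
1 | $229.17 | $16.70 | $212.47
2 | $212.47 | $30.93 | $181.54
3 | $181.54 | $45.16 | $136.38
4 | $136.38 | $59.39 | $76.99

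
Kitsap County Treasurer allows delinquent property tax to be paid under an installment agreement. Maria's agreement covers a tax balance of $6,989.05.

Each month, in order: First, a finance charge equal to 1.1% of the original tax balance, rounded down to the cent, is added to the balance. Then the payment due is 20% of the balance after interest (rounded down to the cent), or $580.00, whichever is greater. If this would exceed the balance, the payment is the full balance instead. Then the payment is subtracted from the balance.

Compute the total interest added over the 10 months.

$768.70

Month 1: $6,989.05 +$76.87 interest = $7,065.92; pay $1,413.18 → $5,652.74
Month 2: $5,652.74 +$76.87 interest = $5,729.61; pay $1,145.92 → $4,583.69
Month 3: $4,583.69 +$76.87 interest = $4,660.56; pay $932.11 → $3,728.45
Month 4: $3,728.45 +$76.87 interest = $3,805.32; pay $761.06 → $3,044.26
Month 5: $3,044.26 +$76.87 interest = $3,121.13; pay $624.22 → $2,496.91
Month 6: $2,496.91 +$76.87 interest = $2,573.78; pay $580.00 → $1,993.78
Month 7: $1,993.78 +$76.87 interest = $2,070.65; pay $580.00 → $1,490.65
Month 8: $1,490.65 +$76.87 interest = $1,567.52; pay $580.00 → $987.52
Month 9: $987.52 +$76.87 interest = $1,064.39; pay $580.00 → $484.39
Month 10: $484.39 +$76.87 interest = $561.26; pay $561.26 → $0.00
Total interest: $76.87 + $76.87 + $76.87 + $76.87 + $76.87 + $76.87 + $76.87 + $76.87 + $76.87 + $76.87 = $768.70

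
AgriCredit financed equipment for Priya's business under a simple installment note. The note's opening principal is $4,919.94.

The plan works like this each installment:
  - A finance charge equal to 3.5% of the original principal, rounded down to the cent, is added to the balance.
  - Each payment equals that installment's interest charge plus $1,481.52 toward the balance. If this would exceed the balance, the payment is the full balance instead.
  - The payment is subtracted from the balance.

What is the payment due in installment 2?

$1,653.71

Installment 1: opening $4,919.94; interest $172.19 → $5,092.13; payment $1,653.71; balance $3,438.42
Installment 2: opening $3,438.42; interest $172.19 → $3,610.61; payment $1,653.71; balance $1,956.90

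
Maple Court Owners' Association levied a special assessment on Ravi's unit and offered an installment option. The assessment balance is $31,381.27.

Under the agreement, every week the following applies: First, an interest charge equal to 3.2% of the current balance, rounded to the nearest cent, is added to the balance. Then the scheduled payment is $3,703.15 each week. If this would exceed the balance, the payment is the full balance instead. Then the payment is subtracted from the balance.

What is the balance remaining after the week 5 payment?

# | Opening | Interest | Payment | End bal
1 | $31,381.27 | $1,004.20 | $3,703.15 | $28,682.32
2 | $28,682.32 | $917.83 | $3,703.15 | $25,897.00
3 | $25,897.00 | $828.70 | $3,703.15 | $23,022.55
4 | $23,022.55 | $736.72 | $3,703.15 | $20,056.12
5 | $20,056.12 | $641.80 | $3,703.15 | $16,994.77

$16,994.77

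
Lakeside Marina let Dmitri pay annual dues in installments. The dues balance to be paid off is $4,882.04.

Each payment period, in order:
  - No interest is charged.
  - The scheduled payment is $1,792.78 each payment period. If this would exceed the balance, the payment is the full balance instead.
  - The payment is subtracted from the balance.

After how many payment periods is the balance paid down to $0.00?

3

Payment period 1: $4,882.04 − $1,792.78 → $3,089.26
Payment period 2: $3,089.26 − $1,792.78 → $1,296.48
Payment period 3: $1,296.48 − $1,296.48 → $0.00
Balance reaches $0.00 in payment period 3.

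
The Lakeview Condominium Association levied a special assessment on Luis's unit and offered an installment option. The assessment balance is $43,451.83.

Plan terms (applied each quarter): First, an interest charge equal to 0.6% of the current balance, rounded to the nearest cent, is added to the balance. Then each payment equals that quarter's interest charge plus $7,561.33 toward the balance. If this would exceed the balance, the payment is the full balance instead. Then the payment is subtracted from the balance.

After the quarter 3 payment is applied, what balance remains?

$20,767.84

Quarter 1: opening $43,451.83; interest $260.71 → $43,712.54; payment $7,822.04; balance $35,890.50
Quarter 2: opening $35,890.50; interest $215.34 → $36,105.84; payment $7,776.67; balance $28,329.17
Quarter 3: opening $28,329.17; interest $169.98 → $28,499.15; payment $7,731.31; balance $20,767.84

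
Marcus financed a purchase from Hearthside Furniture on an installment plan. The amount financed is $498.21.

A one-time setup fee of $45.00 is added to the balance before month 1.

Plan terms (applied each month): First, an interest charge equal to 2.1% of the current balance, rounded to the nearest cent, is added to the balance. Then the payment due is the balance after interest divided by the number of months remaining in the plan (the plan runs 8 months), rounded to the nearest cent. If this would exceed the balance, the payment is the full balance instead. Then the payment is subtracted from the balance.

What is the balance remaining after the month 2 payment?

$424.70

Month 1: opening $543.21; interest $11.41 → $554.62; payment $69.33; balance $485.29
Month 2: opening $485.29; interest $10.19 → $495.48; payment $70.78; balance $424.70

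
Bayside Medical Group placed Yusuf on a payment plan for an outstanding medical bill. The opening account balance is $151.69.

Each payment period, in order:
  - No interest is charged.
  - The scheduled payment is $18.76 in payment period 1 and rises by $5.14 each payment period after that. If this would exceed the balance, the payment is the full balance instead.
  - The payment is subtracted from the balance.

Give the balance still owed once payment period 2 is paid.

Payment period 1: $151.69 − $18.76 → $132.93
Payment period 2: $132.93 − $23.90 → $109.03

$109.03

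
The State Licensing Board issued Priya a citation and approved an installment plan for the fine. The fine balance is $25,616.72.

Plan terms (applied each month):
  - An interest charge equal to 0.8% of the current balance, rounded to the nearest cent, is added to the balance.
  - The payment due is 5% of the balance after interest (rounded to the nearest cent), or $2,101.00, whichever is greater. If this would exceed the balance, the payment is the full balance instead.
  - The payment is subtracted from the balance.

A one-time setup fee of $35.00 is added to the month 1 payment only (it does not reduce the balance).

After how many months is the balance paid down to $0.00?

Month 1: opening $25,616.72; interest $204.93 → $25,821.65; payment $2,101.00 (+ $35.00 fee); balance $23,720.65
Month 2: opening $23,720.65; interest $189.77 → $23,910.42; payment $2,101.00; balance $21,809.42
Month 3: opening $21,809.42; interest $174.48 → $21,983.90; payment $2,101.00; balance $19,882.90
Month 4: opening $19,882.90; interest $159.06 → $20,041.96; payment $2,101.00; balance $17,940.96
Month 5: opening $17,940.96; interest $143.53 → $18,084.49; payment $2,101.00; balance $15,983.49
Month 6: opening $15,983.49; interest $127.87 → $16,111.36; payment $2,101.00; balance $14,010.36
Month 7: opening $14,010.36; interest $112.08 → $14,122.44; payment $2,101.00; balance $12,021.44
Month 8: opening $12,021.44; interest $96.17 → $12,117.61; payment $2,101.00; balance $10,016.61
Month 9: opening $10,016.61; interest $80.13 → $10,096.74; payment $2,101.00; balance $7,995.74
Month 10: opening $7,995.74; interest $63.97 → $8,059.71; payment $2,101.00; balance $5,958.71
Month 11: opening $5,958.71; interest $47.67 → $6,006.38; payment $2,101.00; balance $3,905.38
Month 12: opening $3,905.38; interest $31.24 → $3,936.62; payment $2,101.00; balance $1,835.62
Month 13: opening $1,835.62; interest $14.68 → $1,850.30; payment $1,850.30; balance $0.00
Balance reaches $0.00 in month 13.

13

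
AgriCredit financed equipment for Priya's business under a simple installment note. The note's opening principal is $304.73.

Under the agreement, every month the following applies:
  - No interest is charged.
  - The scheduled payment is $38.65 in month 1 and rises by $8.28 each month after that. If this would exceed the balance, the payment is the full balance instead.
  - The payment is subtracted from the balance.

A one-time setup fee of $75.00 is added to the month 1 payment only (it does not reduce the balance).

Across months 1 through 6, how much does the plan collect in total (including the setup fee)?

Month 1: opening $304.73; payment $38.65 (+ $75.00 fee); balance $266.08
Month 2: opening $266.08; payment $46.93; balance $219.15
Month 3: opening $219.15; payment $55.21; balance $163.94
Month 4: opening $163.94; payment $63.49; balance $100.45
Month 5: opening $100.45; payment $71.77; balance $28.68
Month 6: opening $28.68; payment $28.68; balance $0.00
Total paid: $379.73

$379.73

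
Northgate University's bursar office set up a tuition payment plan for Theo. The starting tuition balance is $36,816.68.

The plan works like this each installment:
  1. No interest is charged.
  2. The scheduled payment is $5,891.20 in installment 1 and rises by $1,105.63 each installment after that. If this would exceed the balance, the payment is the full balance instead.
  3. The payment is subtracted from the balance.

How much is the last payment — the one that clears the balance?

Installment 1: opening $36,816.68; payment $5,891.20; balance $30,925.48
Installment 2: opening $30,925.48; payment $6,996.83; balance $23,928.65
Installment 3: opening $23,928.65; payment $8,102.46; balance $15,826.19
Installment 4: opening $15,826.19; payment $9,208.09; balance $6,618.10
Installment 5: opening $6,618.10; payment $6,618.10; balance $0.00

$6,618.10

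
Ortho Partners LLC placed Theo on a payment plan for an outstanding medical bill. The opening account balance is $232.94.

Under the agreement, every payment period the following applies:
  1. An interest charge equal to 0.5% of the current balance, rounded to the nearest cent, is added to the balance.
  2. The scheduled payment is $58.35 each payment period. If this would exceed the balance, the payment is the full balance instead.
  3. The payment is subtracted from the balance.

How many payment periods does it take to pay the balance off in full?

Payment period 1: $232.94 +$1.16 interest = $234.10; pay $58.35 → $175.75
Payment period 2: $175.75 +$0.88 interest = $176.63; pay $58.35 → $118.28
Payment period 3: $118.28 +$0.59 interest = $118.87; pay $58.35 → $60.52
Payment period 4: $60.52 +$0.30 interest = $60.82; pay $58.35 → $2.47
Payment period 5: $2.47 +$0.01 interest = $2.48; pay $2.48 → $0.00
Balance reaches $0.00 in payment period 5.

5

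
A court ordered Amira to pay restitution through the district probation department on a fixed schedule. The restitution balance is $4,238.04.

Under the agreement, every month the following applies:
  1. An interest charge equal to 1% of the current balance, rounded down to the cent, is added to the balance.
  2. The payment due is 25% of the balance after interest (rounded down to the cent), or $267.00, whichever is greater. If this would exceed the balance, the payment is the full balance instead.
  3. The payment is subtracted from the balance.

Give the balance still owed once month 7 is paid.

Month 1: opening $4,238.04; interest $42.38 → $4,280.42; payment $1,070.10; balance $3,210.32
Month 2: opening $3,210.32; interest $32.10 → $3,242.42; payment $810.60; balance $2,431.82
Month 3: opening $2,431.82; interest $24.31 → $2,456.13; payment $614.03; balance $1,842.10
Month 4: opening $1,842.10; interest $18.42 → $1,860.52; payment $465.13; balance $1,395.39
Month 5: opening $1,395.39; interest $13.95 → $1,409.34; payment $352.33; balance $1,057.01
Month 6: opening $1,057.01; interest $10.57 → $1,067.58; payment $267.00; balance $800.58
Month 7: opening $800.58; interest $8.00 → $808.58; payment $267.00; balance $541.58

$541.58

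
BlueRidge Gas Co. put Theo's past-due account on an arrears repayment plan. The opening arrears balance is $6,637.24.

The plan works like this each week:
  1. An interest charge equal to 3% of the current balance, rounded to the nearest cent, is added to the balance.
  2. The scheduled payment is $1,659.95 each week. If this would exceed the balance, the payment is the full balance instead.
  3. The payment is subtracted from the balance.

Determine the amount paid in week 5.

Week 1: opening $6,637.24; interest $199.12 → $6,836.36; payment $1,659.95; balance $5,176.41
Week 2: opening $5,176.41; interest $155.29 → $5,331.70; payment $1,659.95; balance $3,671.75
Week 3: opening $3,671.75; interest $110.15 → $3,781.90; payment $1,659.95; balance $2,121.95
Week 4: opening $2,121.95; interest $63.66 → $2,185.61; payment $1,659.95; balance $525.66
Week 5: opening $525.66; interest $15.77 → $541.43; payment $541.43; balance $0.00

$541.43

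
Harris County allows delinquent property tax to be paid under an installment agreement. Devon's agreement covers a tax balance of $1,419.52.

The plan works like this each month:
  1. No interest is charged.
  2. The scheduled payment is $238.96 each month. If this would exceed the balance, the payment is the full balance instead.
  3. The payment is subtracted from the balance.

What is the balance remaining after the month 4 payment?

Month 1: $1,419.52 − $238.96 → $1,180.56
Month 2: $1,180.56 − $238.96 → $941.60
Month 3: $941.60 − $238.96 → $702.64
Month 4: $702.64 − $238.96 → $463.68

$463.68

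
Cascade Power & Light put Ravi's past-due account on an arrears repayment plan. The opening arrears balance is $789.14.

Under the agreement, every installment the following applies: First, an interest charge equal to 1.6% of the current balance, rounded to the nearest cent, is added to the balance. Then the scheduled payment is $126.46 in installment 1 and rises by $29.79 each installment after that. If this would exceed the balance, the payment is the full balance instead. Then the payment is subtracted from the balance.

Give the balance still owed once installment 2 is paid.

$529.86

# | Opening | Interest | Payment | End bal
1 | $789.14 | $12.63 | $126.46 | $675.31
2 | $675.31 | $10.80 | $156.25 | $529.86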